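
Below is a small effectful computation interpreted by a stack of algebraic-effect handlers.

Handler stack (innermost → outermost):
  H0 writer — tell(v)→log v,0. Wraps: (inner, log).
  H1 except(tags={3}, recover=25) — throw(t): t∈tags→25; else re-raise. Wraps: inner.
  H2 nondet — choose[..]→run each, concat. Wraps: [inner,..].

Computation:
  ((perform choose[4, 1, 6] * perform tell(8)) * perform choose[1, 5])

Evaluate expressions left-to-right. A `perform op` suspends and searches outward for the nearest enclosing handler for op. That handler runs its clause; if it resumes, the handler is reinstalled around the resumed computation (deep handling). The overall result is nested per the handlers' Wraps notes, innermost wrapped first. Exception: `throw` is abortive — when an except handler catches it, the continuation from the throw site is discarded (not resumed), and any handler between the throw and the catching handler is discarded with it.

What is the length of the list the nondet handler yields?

Answer: 6

Step-by-step:
choose[4, 1, 6] @ H2
  branch[0] choose=4:
    tell(8) @ H0 ⇒ log+=8
    choose[1, 5] @ H2
      branch[0] choose=1:
        H0 returns (0, (8))
        H1 returns (0, (8))
        H2 returns [(0, (8))]
      branch[1] choose=5:
        H0 returns (0, (8))
        H1 returns (0, (8))
        H2 returns [(0, (8))]
  branch[1] choose=1:
    tell(8) @ H0 ⇒ log+=8
    choose[1, 5] @ H2
      branch[0] choose=1:
        H0 returns (0, (8))
        H1 returns (0, (8))
        H2 returns [(0, (8))]
      branch[1] choose=5:
        H0 returns (0, (8))
        H1 returns (0, (8))
        H2 returns [(0, (8))]
  branch[2] choose=6:
    tell(8) @ H0 ⇒ log+=8
    choose[1, 5] @ H2
      branch[0] choose=1:
        H0 returns (0, (8))
        H1 returns (0, (8))
        H2 returns [(0, (8))]
      branch[1] choose=5:
        H0 returns (0, (8))
        H1 returns (0, (8))
        H2 returns [(0, (8))]
= [(0, (8)), (0, (8)), (0, (8)), (0, (8)), (0, (8)), (0, (8))]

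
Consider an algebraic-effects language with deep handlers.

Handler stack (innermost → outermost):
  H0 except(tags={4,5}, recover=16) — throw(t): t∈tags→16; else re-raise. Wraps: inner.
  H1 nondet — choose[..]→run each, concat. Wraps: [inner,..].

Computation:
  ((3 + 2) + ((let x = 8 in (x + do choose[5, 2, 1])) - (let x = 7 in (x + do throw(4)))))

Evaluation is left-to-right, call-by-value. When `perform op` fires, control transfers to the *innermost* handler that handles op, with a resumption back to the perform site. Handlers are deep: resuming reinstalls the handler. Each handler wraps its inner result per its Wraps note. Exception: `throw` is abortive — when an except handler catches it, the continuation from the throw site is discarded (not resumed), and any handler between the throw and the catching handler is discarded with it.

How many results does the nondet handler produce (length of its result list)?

Answer: 3

Step-by-step:
choose[5, 2, 1] @ H1
  branch[0] choose=5:
    throw(4) @ H0 caught ⇒ 16
    H1 returns [16]
  branch[1] choose=2:
    throw(4) @ H0 caught ⇒ 16
    H1 returns [16]
  branch[2] choose=1:
    throw(4) @ H0 caught ⇒ 16
    H1 returns [16]
= [16, 16, 16]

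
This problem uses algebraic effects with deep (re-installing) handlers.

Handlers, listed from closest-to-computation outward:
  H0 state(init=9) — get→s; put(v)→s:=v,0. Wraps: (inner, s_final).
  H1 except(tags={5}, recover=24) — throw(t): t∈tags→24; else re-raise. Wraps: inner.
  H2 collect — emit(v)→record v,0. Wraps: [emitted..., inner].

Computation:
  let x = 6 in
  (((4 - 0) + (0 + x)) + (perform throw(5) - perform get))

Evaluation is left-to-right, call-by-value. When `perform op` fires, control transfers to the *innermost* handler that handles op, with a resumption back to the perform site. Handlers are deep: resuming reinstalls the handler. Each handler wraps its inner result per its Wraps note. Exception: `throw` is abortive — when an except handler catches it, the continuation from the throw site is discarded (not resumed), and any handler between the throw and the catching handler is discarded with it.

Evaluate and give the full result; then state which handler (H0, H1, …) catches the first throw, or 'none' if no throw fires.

Answer: [24] ; first throw caught by: H1

Working:
throw(5) @ H1 caught ⇒ 24
H2 returns [24]
= [24]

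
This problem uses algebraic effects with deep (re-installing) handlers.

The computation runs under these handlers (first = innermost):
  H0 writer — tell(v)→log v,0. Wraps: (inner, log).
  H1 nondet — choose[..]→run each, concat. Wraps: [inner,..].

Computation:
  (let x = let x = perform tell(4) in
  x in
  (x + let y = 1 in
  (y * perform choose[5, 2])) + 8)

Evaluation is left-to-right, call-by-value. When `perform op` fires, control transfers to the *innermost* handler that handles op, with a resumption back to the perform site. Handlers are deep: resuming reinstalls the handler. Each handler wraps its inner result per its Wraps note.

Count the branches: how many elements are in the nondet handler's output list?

Evaluation trace:
tell(4) @ H0 ⇒ log+=4
choose[5, 2] @ H1
  branch[0] choose=5:
    H0 returns (13, (4))
    H1 returns [(13, (4))]
  branch[1] choose=2:
    H0 returns (10, (4))
    H1 returns [(10, (4))]
= [(13, (4)), (10, (4))]

Answer: 2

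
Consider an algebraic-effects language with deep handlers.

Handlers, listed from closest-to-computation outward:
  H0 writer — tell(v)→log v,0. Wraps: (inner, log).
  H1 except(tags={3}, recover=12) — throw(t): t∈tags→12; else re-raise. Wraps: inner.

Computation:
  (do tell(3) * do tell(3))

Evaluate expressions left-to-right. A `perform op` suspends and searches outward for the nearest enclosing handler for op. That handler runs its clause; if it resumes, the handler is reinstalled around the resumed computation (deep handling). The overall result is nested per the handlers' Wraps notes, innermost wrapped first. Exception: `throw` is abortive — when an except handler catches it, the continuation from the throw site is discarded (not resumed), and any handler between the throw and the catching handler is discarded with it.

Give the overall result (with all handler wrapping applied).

Answer: (0, (3, 3))

Step-by-step:
tell(3) @ H0 ⇒ log+=3
tell(3) @ H0 ⇒ log+=3
H0 returns (0, (3, 3))
H1 returns (0, (3, 3))
= (0, (3, 3))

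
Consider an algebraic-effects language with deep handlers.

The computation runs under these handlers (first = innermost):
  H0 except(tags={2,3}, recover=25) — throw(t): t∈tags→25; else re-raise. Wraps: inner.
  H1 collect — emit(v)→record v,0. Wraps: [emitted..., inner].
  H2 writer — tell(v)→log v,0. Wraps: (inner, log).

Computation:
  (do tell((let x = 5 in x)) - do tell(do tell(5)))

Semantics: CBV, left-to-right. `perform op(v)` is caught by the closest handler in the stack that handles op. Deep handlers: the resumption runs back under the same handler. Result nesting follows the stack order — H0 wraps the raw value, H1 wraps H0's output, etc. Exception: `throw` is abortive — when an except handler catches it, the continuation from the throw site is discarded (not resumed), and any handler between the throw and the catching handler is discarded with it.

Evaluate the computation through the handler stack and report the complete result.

Working:
tell(5) @ H2 ⇒ log+=5
tell(5) @ H2 ⇒ log+=5
tell(0) @ H2 ⇒ log+=0
H0 returns 0
H1 returns [0]
H2 returns ([0], (5, 5, 0))
= ([0], (5, 5, 0))

Answer: ([0], (5, 5, 0))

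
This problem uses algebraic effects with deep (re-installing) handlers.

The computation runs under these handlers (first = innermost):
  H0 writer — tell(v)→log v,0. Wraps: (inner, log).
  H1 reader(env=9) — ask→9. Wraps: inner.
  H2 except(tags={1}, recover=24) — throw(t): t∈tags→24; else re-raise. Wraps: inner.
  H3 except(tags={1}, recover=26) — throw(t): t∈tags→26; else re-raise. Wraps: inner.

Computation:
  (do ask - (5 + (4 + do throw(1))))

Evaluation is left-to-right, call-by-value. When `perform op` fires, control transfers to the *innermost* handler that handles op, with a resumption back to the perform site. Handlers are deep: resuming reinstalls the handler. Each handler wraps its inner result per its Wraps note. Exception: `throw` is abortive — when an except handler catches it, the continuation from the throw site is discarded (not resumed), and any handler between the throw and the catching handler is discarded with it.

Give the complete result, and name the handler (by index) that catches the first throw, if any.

Answer: 24 ; first throw caught by: H2

Working:
ask @ H1 ⇒ 9
throw(1) @ H2 caught ⇒ 24
H3 returns 24
= 24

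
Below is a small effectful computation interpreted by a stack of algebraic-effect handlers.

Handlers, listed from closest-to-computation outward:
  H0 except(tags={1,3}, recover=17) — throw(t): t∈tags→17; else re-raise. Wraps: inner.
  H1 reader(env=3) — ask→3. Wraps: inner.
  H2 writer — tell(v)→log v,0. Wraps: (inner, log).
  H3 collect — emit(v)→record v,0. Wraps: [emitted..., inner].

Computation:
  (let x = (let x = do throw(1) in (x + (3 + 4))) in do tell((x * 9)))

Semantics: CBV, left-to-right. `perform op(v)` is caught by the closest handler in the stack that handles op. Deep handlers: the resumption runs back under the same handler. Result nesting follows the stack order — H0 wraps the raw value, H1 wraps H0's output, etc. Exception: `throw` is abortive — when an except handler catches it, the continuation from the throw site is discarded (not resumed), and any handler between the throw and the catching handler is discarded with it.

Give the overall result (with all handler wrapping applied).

Answer: [(17, ())]

Working:
throw(1) @ H0 caught ⇒ 17
H1 returns 17
H2 returns (17, ())
H3 returns [(17, ())]
= [(17, ())]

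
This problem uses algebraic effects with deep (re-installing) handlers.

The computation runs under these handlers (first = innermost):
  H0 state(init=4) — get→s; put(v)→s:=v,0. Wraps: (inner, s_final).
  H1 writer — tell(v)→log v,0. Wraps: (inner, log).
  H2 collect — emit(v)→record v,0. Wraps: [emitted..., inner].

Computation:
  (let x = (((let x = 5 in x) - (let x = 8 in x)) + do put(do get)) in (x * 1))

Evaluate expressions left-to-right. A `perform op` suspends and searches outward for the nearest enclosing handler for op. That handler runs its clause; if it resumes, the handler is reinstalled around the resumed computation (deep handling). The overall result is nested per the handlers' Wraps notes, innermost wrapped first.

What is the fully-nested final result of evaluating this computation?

Answer: [((-3, 4), ())]

Step-by-step:
get @ H0 ⇒ 4
put(4) @ H0 ⇒ s:=4
H0 returns (-3, 4)
H1 returns ((-3, 4), ())
H2 returns [((-3, 4), ())]
= [((-3, 4), ())]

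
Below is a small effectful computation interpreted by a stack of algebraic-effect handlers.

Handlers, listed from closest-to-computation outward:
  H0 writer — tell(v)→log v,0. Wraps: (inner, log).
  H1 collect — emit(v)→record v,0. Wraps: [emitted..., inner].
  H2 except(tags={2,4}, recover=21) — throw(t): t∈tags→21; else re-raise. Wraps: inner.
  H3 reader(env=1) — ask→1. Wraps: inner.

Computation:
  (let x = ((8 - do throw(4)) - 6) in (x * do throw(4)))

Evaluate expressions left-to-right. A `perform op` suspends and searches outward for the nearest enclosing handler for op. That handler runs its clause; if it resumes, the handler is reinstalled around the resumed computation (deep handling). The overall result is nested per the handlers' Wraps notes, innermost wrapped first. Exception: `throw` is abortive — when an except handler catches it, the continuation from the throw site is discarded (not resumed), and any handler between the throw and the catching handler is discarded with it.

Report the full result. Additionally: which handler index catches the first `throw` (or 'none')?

Answer: 21 ; first throw caught by: H2

Working:
throw(4) @ H2 caught ⇒ 21
H3 returns 21
= 21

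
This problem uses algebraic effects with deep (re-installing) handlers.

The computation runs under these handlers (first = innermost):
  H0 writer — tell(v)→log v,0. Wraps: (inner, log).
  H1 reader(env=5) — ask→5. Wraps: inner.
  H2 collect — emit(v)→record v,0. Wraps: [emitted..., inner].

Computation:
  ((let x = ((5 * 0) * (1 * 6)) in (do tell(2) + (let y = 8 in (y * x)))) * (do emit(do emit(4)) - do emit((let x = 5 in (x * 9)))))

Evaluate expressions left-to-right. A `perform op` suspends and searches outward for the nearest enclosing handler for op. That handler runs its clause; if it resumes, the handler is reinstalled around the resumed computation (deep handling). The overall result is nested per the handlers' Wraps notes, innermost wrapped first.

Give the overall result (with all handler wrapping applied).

Step-by-step:
tell(2) @ H0 ⇒ log+=2
emit(4) @ H2 ⇒ out+=4
emit(0) @ H2 ⇒ out+=0
emit(45) @ H2 ⇒ out+=45
H0 returns (0, (2))
H1 returns (0, (2))
H2 returns [4, 0, 45, (0, (2))]
= [4, 0, 45, (0, (2))]

Answer: [4, 0, 45, (0, (2))]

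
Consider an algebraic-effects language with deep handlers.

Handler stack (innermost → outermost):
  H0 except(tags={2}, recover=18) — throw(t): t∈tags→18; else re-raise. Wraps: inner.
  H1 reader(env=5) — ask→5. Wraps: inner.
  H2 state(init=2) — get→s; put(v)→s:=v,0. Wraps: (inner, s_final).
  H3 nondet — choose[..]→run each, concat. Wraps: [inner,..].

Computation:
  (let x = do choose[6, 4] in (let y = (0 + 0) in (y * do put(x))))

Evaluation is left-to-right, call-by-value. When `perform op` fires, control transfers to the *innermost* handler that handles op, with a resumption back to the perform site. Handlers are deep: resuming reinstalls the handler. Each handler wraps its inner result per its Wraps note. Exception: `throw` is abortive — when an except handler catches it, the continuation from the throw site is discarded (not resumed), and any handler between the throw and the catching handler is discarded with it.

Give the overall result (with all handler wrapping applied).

Answer: [(0, 6), (0, 4)]

Working:
choose[6, 4] @ H3
  branch[0] choose=6:
    put(6) @ H2 ⇒ s:=6
    H0 returns 0
    H1 returns 0
    H2 returns (0, 6)
    H3 returns [(0, 6)]
  branch[1] choose=4:
    put(4) @ H2 ⇒ s:=4
    H0 returns 0
    H1 returns 0
    H2 returns (0, 4)
    H3 returns [(0, 4)]
= [(0, 6), (0, 4)]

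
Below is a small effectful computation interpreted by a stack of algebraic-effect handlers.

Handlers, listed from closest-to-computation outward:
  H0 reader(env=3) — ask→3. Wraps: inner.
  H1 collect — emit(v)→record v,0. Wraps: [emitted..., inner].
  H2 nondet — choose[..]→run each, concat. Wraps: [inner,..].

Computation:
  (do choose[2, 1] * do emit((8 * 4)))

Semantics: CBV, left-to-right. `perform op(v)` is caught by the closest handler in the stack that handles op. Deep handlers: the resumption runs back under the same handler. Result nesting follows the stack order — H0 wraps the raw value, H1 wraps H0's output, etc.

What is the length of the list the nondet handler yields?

Evaluation trace:
choose[2, 1] @ H2
  branch[0] choose=2:
    emit(32) @ H1 ⇒ out+=32
    H0 returns 0
    H1 returns [32, 0]
    H2 returns [[32, 0]]
  branch[1] choose=1:
    emit(32) @ H1 ⇒ out+=32
    H0 returns 0
    H1 returns [32, 0]
    H2 returns [[32, 0]]
= [[32, 0], [32, 0]]

Answer: 2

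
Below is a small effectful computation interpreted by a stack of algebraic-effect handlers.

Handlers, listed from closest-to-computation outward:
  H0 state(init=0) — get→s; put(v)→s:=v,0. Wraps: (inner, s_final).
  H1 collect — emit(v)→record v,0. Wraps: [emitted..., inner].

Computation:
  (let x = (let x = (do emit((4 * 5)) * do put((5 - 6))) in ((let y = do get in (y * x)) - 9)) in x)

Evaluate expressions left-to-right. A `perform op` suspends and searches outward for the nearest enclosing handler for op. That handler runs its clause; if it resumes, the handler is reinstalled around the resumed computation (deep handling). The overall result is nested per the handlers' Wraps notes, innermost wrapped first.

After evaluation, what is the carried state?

Evaluation trace:
emit(20) @ H1 ⇒ out+=20
put(-1) @ H0 ⇒ s:=-1
get @ H0 ⇒ -1
H0 returns (-9, -1)
H1 returns [20, (-9, -1)]
= [20, (-9, -1)]

Answer: -1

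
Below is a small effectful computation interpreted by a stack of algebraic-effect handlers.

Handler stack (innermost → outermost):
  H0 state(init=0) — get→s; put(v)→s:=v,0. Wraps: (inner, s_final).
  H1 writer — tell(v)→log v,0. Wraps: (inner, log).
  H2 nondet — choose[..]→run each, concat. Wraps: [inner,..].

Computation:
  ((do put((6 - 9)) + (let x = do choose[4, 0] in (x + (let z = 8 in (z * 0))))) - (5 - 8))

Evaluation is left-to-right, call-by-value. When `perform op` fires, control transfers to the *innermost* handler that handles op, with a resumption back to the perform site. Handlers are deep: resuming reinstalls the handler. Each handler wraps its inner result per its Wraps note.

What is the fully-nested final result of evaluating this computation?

Step-by-step:
put(-3) @ H0 ⇒ s:=-3
choose[4, 0] @ H2
  branch[0] choose=4:
    H0 returns (7, -3)
    H1 returns ((7, -3), ())
    H2 returns [((7, -3), ())]
  branch[1] choose=0:
    H0 returns (3, -3)
    H1 returns ((3, -3), ())
    H2 returns [((3, -3), ())]
= [((7, -3), ()), ((3, -3), ())]

Answer: [((7, -3), ()), ((3, -3), ())]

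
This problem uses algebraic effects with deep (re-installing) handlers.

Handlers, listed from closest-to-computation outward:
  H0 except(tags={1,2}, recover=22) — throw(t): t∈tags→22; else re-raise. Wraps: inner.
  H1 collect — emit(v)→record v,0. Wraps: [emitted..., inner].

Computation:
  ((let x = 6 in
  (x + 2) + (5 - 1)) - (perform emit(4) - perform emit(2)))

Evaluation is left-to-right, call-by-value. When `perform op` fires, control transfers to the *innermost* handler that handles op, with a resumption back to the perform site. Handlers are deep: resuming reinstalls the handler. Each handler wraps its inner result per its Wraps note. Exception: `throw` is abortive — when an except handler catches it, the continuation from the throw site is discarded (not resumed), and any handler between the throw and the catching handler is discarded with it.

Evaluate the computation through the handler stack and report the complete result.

Answer: [4, 2, 12]

Working:
emit(4) @ H1 ⇒ out+=4
emit(2) @ H1 ⇒ out+=2
H0 returns 12
H1 returns [4, 2, 12]
= [4, 2, 12]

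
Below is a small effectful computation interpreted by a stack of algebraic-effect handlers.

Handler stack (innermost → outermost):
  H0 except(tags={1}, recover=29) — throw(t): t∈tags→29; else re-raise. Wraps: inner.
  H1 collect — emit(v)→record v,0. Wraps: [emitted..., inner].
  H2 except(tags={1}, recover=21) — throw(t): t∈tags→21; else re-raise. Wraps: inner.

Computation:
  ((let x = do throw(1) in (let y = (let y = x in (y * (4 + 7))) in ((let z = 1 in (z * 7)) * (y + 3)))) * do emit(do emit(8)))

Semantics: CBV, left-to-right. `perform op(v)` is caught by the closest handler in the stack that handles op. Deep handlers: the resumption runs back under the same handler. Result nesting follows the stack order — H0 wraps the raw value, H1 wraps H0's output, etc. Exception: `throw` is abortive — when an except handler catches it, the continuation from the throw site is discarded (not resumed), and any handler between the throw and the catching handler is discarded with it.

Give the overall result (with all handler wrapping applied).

Answer: [29]

Evaluation trace:
throw(1) @ H0 caught ⇒ 29
H1 returns [29]
H2 returns [29]
= [29]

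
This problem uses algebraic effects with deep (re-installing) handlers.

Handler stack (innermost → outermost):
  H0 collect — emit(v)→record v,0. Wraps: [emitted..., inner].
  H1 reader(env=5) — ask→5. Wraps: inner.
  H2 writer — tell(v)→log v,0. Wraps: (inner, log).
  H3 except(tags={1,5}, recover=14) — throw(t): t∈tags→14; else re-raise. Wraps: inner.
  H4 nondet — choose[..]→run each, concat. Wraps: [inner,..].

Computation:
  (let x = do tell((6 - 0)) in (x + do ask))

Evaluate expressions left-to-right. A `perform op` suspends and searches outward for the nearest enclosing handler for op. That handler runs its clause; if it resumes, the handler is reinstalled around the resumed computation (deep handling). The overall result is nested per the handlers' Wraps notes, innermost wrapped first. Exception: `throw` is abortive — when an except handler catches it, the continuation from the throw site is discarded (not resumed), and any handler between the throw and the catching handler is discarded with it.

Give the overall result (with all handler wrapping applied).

Answer: [([5], (6))]

Working:
tell(6) @ H2 ⇒ log+=6
ask @ H1 ⇒ 5
H0 returns [5]
H1 returns [5]
H2 returns ([5], (6))
H3 returns ([5], (6))
H4 returns [([5], (6))]
= [([5], (6))]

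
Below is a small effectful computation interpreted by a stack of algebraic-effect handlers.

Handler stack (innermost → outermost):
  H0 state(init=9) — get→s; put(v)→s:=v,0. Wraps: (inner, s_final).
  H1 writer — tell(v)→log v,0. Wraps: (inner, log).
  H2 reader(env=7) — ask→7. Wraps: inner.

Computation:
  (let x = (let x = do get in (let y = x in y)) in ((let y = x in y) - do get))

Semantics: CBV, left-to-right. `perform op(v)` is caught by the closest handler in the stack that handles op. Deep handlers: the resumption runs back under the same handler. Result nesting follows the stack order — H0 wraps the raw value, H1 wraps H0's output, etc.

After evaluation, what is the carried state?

Working:
get @ H0 ⇒ 9
get @ H0 ⇒ 9
H0 returns (0, 9)
H1 returns ((0, 9), ())
H2 returns ((0, 9), ())
= ((0, 9), ())

Answer: 9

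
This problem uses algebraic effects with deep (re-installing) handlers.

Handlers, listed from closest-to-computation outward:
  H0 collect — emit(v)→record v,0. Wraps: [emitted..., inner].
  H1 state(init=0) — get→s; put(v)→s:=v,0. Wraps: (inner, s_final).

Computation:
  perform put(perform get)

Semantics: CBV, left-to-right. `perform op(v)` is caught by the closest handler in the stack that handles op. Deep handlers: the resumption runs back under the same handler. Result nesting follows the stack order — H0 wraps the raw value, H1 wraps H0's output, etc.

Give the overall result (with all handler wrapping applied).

Evaluation trace:
get @ H1 ⇒ 0
put(0) @ H1 ⇒ s:=0
H0 returns [0]
H1 returns ([0], 0)
= ([0], 0)

Answer: ([0], 0)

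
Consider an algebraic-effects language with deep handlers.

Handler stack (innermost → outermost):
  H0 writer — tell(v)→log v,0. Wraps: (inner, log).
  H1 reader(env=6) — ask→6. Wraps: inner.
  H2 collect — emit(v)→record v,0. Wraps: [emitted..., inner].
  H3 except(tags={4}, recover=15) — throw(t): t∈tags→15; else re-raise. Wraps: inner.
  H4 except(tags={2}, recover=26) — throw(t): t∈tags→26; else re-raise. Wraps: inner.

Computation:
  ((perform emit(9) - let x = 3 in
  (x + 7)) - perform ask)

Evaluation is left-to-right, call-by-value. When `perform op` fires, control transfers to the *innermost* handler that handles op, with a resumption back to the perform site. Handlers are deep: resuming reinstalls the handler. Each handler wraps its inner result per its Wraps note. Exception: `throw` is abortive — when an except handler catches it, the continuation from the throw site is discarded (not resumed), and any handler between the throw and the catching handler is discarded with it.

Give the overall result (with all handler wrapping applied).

Answer: [9, (-16, ())]

Evaluation trace:
emit(9) @ H2 ⇒ out+=9
ask @ H1 ⇒ 6
H0 returns (-16, ())
H1 returns (-16, ())
H2 returns [9, (-16, ())]
H3 returns [9, (-16, ())]
H4 returns [9, (-16, ())]
= [9, (-16, ())]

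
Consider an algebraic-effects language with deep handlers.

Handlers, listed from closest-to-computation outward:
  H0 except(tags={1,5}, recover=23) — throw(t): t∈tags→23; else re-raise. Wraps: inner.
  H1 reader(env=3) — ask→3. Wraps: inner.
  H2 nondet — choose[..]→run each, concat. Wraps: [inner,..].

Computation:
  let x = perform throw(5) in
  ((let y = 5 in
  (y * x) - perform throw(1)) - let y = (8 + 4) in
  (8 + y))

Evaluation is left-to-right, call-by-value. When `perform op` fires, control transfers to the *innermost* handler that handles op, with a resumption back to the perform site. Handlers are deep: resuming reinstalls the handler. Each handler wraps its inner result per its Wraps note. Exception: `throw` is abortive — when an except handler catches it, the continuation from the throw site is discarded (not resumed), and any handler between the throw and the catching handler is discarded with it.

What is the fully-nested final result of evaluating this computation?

Evaluation trace:
throw(5) @ H0 caught ⇒ 23
H1 returns 23
H2 returns [23]
= [23]

Answer: [23]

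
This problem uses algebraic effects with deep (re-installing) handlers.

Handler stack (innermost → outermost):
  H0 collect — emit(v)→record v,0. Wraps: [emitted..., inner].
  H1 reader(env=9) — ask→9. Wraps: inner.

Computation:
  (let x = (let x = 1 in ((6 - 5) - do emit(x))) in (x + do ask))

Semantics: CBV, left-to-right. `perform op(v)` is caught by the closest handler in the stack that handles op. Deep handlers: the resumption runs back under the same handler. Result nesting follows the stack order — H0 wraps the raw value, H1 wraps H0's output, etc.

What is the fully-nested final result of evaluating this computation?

Answer: [1, 10]

Evaluation trace:
emit(1) @ H0 ⇒ out+=1
ask @ H1 ⇒ 9
H0 returns [1, 10]
H1 returns [1, 10]
= [1, 10]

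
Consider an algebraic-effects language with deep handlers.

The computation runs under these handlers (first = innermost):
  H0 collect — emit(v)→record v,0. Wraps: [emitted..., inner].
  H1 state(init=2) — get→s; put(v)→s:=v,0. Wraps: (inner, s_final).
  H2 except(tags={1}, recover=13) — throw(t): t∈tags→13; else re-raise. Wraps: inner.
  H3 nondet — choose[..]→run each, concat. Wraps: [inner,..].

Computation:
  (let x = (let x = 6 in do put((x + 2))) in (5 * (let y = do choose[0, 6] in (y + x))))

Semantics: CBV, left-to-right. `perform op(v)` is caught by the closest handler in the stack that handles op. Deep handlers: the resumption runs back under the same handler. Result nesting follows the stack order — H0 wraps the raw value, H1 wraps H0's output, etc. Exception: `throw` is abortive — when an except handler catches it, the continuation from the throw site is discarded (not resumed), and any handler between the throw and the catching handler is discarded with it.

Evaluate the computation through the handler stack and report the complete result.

Answer: [([0], 8), ([30], 8)]

Working:
put(8) @ H1 ⇒ s:=8
choose[0, 6] @ H3
  branch[0] choose=0:
    H0 returns [0]
    H1 returns ([0], 8)
    H2 returns ([0], 8)
    H3 returns [([0], 8)]
  branch[1] choose=6:
    H0 returns [30]
    H1 returns ([30], 8)
    H2 returns ([30], 8)
    H3 returns [([30], 8)]
= [([0], 8), ([30], 8)]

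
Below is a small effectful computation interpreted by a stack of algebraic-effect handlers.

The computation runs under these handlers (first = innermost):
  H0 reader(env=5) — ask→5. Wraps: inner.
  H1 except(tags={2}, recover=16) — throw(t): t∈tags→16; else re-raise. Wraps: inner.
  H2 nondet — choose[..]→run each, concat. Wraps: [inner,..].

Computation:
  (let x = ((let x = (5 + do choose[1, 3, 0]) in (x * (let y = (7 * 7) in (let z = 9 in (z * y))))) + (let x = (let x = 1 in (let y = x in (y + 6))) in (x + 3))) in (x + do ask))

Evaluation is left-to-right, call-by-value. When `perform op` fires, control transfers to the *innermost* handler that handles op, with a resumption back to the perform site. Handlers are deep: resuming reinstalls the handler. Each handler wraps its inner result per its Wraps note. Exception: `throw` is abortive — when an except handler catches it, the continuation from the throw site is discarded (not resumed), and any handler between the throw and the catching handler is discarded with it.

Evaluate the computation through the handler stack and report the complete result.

Answer: [2661, 3543, 2220]

Evaluation trace:
choose[1, 3, 0] @ H2
  branch[0] choose=1:
    ask @ H0 ⇒ 5
    H0 returns 2661
    H1 returns 2661
    H2 returns [2661]
  branch[1] choose=3:
    ask @ H0 ⇒ 5
    H0 returns 3543
    H1 returns 3543
    H2 returns [3543]
  branch[2] choose=0:
    ask @ H0 ⇒ 5
    H0 returns 2220
    H1 returns 2220
    H2 returns [2220]
= [2661, 3543, 2220]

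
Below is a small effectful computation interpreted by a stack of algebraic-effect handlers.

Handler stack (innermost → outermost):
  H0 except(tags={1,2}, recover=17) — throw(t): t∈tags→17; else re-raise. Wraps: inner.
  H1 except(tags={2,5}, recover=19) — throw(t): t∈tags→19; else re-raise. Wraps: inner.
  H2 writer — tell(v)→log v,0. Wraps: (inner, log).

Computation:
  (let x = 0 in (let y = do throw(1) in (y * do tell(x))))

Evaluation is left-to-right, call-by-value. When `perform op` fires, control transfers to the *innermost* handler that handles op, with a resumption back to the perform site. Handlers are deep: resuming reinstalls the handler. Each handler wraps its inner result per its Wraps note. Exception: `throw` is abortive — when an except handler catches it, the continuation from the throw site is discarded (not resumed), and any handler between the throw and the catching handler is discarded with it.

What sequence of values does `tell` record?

Step-by-step:
throw(1) @ H0 caught ⇒ 17
H1 returns 17
H2 returns (17, ())
= (17, ())

Answer: ()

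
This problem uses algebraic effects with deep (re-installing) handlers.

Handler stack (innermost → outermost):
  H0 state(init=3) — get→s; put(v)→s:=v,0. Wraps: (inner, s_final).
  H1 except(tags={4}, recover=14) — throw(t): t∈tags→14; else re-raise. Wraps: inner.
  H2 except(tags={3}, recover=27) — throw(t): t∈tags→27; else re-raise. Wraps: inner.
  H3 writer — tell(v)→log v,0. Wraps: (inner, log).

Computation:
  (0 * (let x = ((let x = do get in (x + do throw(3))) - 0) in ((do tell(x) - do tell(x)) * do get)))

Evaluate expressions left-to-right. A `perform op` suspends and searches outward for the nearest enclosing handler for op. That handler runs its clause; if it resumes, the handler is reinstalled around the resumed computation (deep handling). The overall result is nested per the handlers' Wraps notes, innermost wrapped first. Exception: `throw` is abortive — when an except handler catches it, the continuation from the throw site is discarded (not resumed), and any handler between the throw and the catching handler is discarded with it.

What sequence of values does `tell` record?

Step-by-step:
get @ H0 ⇒ 3
throw(3) @ H1 re-raised
throw(3) @ H2 caught ⇒ 27
H3 returns (27, ())
= (27, ())

Answer: ()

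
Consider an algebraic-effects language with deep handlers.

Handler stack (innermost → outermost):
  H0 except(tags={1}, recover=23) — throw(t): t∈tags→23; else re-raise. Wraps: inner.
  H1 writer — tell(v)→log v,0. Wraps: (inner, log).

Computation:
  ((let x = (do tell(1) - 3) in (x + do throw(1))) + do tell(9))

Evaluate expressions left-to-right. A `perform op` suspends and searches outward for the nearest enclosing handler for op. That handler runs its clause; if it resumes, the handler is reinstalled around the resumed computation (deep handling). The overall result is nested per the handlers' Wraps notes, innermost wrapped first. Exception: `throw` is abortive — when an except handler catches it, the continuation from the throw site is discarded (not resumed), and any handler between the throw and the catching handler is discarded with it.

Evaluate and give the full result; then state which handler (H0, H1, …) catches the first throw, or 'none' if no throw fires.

Evaluation trace:
tell(1) @ H1 ⇒ log+=1
throw(1) @ H0 caught ⇒ 23
H1 returns (23, (1))
= (23, (1))

Answer: (23, (1)) ; first throw caught by: H0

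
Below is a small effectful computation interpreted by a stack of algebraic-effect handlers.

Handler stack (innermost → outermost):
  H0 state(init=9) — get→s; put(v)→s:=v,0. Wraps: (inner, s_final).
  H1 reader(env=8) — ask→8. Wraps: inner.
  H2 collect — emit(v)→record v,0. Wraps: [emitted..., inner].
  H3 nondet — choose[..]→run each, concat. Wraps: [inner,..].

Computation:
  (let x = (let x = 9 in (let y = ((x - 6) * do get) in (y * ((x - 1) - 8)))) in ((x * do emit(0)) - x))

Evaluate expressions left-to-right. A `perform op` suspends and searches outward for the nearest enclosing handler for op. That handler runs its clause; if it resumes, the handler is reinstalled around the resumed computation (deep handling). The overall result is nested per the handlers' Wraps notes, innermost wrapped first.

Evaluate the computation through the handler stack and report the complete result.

Answer: [[0, (0, 9)]]

Working:
get @ H0 ⇒ 9
emit(0) @ H2 ⇒ out+=0
H0 returns (0, 9)
H1 returns (0, 9)
H2 returns [0, (0, 9)]
H3 returns [[0, (0, 9)]]
= [[0, (0, 9)]]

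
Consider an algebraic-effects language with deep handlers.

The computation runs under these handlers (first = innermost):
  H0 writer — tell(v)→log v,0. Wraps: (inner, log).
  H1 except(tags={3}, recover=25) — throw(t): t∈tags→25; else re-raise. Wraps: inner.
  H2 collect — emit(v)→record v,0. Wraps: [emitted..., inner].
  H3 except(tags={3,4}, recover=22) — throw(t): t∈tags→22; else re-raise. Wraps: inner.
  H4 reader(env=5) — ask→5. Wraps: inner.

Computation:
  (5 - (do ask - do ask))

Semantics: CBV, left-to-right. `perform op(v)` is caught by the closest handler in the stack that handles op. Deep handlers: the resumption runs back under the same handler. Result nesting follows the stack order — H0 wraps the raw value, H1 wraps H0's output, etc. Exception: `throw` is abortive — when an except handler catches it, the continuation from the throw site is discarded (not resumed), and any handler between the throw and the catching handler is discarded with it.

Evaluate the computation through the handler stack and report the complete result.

Step-by-step:
ask @ H4 ⇒ 5
ask @ H4 ⇒ 5
H0 returns (5, ())
H1 returns (5, ())
H2 returns [(5, ())]
H3 returns [(5, ())]
H4 returns [(5, ())]
= [(5, ())]

Answer: [(5, ())]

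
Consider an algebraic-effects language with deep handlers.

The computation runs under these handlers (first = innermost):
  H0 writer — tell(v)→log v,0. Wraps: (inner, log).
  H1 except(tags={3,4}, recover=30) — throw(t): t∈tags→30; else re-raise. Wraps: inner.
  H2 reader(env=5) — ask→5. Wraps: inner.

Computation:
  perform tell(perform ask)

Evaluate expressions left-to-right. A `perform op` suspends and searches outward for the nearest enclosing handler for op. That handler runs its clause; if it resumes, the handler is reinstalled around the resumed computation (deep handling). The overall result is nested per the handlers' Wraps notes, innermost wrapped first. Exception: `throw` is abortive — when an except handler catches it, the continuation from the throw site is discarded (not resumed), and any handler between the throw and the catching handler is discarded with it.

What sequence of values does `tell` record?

Answer: (5)

Working:
ask @ H2 ⇒ 5
tell(5) @ H0 ⇒ log+=5
H0 returns (0, (5))
H1 returns (0, (5))
H2 returns (0, (5))
= (0, (5))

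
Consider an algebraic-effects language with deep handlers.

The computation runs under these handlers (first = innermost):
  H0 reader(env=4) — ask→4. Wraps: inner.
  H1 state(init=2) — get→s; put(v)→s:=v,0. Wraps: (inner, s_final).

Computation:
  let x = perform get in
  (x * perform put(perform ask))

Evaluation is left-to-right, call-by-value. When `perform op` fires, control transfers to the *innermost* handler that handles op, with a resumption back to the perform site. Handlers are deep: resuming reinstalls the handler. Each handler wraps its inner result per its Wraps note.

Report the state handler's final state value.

Answer: 4

Step-by-step:
get @ H1 ⇒ 2
ask @ H0 ⇒ 4
put(4) @ H1 ⇒ s:=4
H0 returns 0
H1 returns (0, 4)
= (0, 4)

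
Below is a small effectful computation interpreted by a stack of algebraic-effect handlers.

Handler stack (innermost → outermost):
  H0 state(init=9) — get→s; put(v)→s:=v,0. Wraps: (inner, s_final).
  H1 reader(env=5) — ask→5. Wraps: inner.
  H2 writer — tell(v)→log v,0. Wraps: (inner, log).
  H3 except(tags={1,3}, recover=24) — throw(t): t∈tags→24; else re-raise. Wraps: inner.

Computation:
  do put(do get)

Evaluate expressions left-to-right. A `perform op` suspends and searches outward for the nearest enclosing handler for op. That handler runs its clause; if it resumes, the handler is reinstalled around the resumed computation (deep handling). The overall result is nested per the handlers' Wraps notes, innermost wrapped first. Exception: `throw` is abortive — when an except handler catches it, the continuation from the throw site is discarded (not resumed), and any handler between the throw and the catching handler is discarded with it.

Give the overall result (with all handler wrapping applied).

Answer: ((0, 9), ())

Step-by-step:
get @ H0 ⇒ 9
put(9) @ H0 ⇒ s:=9
H0 returns (0, 9)
H1 returns (0, 9)
H2 returns ((0, 9), ())
H3 returns ((0, 9), ())
= ((0, 9), ())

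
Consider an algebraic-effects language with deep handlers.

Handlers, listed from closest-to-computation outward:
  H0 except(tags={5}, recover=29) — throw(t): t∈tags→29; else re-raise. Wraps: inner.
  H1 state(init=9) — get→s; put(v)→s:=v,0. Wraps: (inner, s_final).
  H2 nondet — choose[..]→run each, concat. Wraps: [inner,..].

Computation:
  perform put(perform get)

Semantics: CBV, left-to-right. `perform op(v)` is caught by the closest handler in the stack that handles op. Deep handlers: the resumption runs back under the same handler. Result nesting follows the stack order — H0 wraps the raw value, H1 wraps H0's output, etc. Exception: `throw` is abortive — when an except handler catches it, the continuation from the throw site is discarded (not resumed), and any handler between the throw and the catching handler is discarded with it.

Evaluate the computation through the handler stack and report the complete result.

Answer: [(0, 9)]

Working:
get @ H1 ⇒ 9
put(9) @ H1 ⇒ s:=9
H0 returns 0
H1 returns (0, 9)
H2 returns [(0, 9)]
= [(0, 9)]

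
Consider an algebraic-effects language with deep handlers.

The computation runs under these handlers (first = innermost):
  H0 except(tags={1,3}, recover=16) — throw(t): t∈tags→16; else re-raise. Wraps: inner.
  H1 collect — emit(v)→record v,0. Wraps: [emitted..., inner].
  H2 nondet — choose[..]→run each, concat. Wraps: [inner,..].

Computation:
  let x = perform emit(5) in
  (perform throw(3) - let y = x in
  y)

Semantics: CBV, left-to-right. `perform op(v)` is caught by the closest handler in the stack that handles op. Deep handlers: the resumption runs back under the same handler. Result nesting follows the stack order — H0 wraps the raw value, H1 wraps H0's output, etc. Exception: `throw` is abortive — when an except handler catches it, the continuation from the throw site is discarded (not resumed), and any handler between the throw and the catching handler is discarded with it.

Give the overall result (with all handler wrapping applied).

Answer: [[5, 16]]

Evaluation trace:
emit(5) @ H1 ⇒ out+=5
throw(3) @ H0 caught ⇒ 16
H1 returns [5, 16]
H2 returns [[5, 16]]
= [[5, 16]]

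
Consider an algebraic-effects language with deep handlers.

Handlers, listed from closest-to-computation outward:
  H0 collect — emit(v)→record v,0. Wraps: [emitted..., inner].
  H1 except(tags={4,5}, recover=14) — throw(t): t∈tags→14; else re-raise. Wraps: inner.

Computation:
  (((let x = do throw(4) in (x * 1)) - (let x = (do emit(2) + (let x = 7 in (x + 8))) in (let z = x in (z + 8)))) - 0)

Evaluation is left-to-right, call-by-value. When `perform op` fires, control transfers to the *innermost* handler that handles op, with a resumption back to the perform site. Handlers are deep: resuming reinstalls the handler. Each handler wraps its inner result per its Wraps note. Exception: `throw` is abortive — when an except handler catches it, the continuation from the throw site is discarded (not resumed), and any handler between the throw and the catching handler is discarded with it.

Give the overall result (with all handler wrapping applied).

Answer: 14

Step-by-step:
throw(4) @ H1 caught ⇒ 14
= 14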